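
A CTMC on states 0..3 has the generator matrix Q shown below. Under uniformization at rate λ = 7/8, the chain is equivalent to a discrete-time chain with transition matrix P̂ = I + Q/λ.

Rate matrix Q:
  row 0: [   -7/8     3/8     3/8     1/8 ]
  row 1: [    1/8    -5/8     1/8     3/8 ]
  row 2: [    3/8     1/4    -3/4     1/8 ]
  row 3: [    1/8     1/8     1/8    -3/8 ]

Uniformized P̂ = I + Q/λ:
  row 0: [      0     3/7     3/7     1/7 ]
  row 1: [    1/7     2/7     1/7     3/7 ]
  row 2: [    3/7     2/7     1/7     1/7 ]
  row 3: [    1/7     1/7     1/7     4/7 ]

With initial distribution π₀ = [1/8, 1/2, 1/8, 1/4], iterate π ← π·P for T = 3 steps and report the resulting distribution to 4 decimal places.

π = [0.1724, 0.2547, 0.1917, 0.3812]

t=0: π = [0.1250, 0.5000, 0.1250, 0.2500]
t=1: π = [0.1607, 0.2679, 0.1786, 0.3929]
t=2: π = [0.1709, 0.2526, 0.1888, 0.3878]
t=3: π = [0.1724, 0.2547, 0.1917, 0.3812]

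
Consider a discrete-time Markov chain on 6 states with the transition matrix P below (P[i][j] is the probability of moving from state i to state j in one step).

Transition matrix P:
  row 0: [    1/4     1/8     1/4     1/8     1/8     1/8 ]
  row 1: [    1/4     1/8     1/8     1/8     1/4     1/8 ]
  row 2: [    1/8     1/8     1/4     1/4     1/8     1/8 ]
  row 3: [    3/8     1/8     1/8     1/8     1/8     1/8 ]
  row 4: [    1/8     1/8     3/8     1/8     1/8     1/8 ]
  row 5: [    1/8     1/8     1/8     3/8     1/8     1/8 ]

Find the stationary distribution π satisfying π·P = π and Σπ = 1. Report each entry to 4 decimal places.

π = [0.2130, 0.1250, 0.2135, 0.1829, 0.1406, 0.1250]

Balance equations π_j = Σ_i π_i·P[i][j]:
  π_0 = 1/4·π_0 + 1/4·π_1 + 1/8·π_2 + 3/8·π_3 + 1/8·π_4 + 1/8·π_5
  π_1 = 1/8·π_0 + 1/8·π_1 + 1/8·π_2 + 1/8·π_3 + 1/8·π_4 + 1/8·π_5
  π_2 = 1/4·π_0 + 1/8·π_1 + 1/4·π_2 + 1/8·π_3 + 3/8·π_4 + 1/8·π_5
  π_3 = 1/8·π_0 + 1/8·π_1 + 1/4·π_2 + 1/8·π_3 + 1/8·π_4 + 3/8·π_5
  π_4 = 1/8·π_0 + 1/4·π_1 + 1/8·π_2 + 1/8·π_3 + 1/8·π_4 + 1/8·π_5
  normalize: π_0 + π_1 + π_2 + π_3 + π_4 + π_5 = 1
Solving the linear system gives exactly π = [443/2080, 1/8, 111/520, 761/4160, 9/64, 1/8].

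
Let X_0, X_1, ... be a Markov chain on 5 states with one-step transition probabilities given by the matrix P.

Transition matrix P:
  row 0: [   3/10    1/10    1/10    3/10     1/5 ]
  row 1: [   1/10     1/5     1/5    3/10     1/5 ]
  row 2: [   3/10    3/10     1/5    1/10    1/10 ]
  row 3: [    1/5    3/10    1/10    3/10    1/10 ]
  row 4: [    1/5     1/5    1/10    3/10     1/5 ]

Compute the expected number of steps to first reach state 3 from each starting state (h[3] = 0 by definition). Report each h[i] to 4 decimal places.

h = [3.6468, 3.7391, 4.4767, 0.0000, 3.6561]

First-step conditioning: h[3] = 0; for i ≠ 3, h[i] = 1 + Σ_k P[i][k]·h[k].
  h[0] = 1 + 3/10·h[0] + 1/10·h[1] + 1/10·h[2] + 1/5·h[4]
  h[1] = 1 + 1/10·h[0] + 1/5·h[1] + 1/5·h[2] + 1/5·h[4]
  h[2] = 1 + 3/10·h[0] + 3/10·h[1] + 1/5·h[2] + 1/10·h[4]
  h[4] = 1 + 1/5·h[0] + 1/5·h[1] + 1/10·h[2] + 1/5·h[4]
Solving the 4×4 linear system over states ≠ 3 gives exactly h = [7910/2169, 8110/2169, 9710/2169, 0, 7930/2169] (h[3] = 0 is the target).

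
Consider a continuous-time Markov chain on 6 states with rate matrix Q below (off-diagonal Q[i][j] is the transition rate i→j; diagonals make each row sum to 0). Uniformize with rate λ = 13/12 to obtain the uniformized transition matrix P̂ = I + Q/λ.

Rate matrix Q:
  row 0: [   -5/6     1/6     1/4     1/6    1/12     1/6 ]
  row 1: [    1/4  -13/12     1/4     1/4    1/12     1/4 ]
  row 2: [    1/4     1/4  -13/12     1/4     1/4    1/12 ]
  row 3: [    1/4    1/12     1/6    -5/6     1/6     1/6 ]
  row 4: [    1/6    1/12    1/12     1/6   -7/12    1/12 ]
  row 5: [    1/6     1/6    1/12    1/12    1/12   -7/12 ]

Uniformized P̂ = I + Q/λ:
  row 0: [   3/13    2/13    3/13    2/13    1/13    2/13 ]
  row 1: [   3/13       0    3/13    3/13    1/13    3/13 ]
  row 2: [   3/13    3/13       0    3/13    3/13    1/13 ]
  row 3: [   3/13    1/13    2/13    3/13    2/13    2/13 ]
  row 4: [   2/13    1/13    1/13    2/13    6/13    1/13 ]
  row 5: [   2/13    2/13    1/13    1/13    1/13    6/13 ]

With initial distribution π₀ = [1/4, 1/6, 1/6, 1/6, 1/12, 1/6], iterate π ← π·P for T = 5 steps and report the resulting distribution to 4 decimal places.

π = [0.2016, 0.1187, 0.1294, 0.1706, 0.1783, 0.2014]

t=0: π = [0.2500, 0.1667, 0.1667, 0.1667, 0.0833, 0.1667]
t=1: π = [0.2115, 0.1218, 0.1410, 0.1795, 0.1474, 0.1987]
t=2: π = [0.2041, 0.1208, 0.1312, 0.1726, 0.1691, 0.2022]
t=3: π = [0.2022, 0.1191, 0.1301, 0.1710, 0.1754, 0.2022]
t=4: π = [0.2017, 0.1189, 0.1295, 0.1706, 0.1776, 0.2017]
t=5: π = [0.2016, 0.1187, 0.1294, 0.1706, 0.1783, 0.2014]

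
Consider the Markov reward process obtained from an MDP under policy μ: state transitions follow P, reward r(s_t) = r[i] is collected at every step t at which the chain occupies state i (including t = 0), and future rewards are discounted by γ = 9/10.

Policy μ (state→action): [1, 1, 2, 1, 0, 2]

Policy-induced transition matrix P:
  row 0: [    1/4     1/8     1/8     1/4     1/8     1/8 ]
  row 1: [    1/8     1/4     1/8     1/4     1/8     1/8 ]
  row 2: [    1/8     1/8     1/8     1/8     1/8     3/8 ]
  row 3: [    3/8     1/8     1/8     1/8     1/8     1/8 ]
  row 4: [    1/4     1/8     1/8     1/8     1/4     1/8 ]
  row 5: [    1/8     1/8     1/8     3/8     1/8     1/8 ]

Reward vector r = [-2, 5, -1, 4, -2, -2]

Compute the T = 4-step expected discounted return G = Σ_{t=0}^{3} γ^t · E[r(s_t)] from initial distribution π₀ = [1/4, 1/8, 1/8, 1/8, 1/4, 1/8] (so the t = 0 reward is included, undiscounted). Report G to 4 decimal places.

G = 0.6299

t=0: π = [0.2500, 0.1250, 0.1250, 0.1250, 0.2500, 0.1250], E[r] = -0.2500, γ^t·E[r] = -0.250000, running G = -0.250000
t=1: π = [0.2188, 0.1406, 0.1250, 0.2031, 0.1563, 0.1563], E[r] = 0.3281, γ^t·E[r] = 0.295313, running G = 0.045313
t=2: π = [0.2227, 0.1426, 0.1250, 0.2090, 0.1445, 0.1563], E[r] = 0.3770, γ^t·E[r] = 0.305332, running G = 0.350645
t=3: π = [0.2231, 0.1428, 0.1250, 0.2097, 0.1431, 0.1563], E[r] = 0.3831, γ^t·E[r] = 0.279248, running G = 0.629893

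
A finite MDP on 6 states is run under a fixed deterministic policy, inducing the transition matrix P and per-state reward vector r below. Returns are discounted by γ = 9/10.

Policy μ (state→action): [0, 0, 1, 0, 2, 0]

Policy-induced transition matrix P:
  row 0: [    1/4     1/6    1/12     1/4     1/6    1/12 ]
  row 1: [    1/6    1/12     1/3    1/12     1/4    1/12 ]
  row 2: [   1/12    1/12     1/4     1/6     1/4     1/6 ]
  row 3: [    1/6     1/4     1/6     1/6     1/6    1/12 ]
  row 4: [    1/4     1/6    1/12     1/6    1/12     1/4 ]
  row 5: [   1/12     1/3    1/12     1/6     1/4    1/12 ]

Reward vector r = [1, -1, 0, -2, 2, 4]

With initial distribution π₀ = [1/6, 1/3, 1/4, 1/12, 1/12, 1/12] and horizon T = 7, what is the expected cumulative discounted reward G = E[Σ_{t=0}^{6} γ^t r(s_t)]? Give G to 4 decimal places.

G = 2.6055

t=0: π = [0.1667, 0.3333, 0.2500, 0.0833, 0.0833, 0.0833], E[r] = 0.1667, γ^t·E[r] = 0.166667, running G = 0.166667
t=1: π = [0.1597, 0.1389, 0.2153, 0.1528, 0.2153, 0.1181], E[r] = 0.6181, γ^t·E[r] = 0.556250, running G = 0.722917
t=2: π = [0.1701, 0.1696, 0.1667, 0.1684, 0.1881, 0.1372], E[r] = 0.5885, γ^t·E[r] = 0.476719, running G = 1.199635
t=3: π = [0.1712, 0.1755, 0.1675, 0.1667, 0.1904, 0.1286], E[r] = 0.5574, γ^t·E[r] = 0.406336, running G = 1.605971
t=4: π = [0.1721, 0.1734, 0.1690, 0.1663, 0.1901, 0.1290], E[r] = 0.5625, γ^t·E[r] = 0.369030, running G = 1.975001
t=5: π = [0.1720, 0.1735, 0.1687, 0.1666, 0.1901, 0.1291], E[r] = 0.5620, γ^t·E[r] = 0.331876, running G = 2.306878
t=6: π = [0.1720, 0.1735, 0.1687, 0.1665, 0.1901, 0.1291], E[r] = 0.5619, γ^t·E[r] = 0.298620, running G = 2.605498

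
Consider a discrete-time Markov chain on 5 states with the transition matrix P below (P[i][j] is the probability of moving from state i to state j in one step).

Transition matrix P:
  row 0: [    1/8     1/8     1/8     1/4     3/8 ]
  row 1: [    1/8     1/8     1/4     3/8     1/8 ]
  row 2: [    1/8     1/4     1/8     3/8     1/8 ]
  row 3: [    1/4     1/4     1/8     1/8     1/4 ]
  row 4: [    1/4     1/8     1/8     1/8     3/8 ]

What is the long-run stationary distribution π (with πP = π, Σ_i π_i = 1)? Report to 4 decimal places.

Balance equations π_j = Σ_i π_i·P[i][j]:
  π_0 = 1/8·π_0 + 1/8·π_1 + 1/8·π_2 + 1/4·π_3 + 1/4·π_4
  π_1 = 1/8·π_0 + 1/8·π_1 + 1/4·π_2 + 1/4·π_3 + 1/8·π_4
  π_2 = 1/8·π_0 + 1/4·π_1 + 1/8·π_2 + 1/8·π_3 + 1/8·π_4
  π_3 = 1/4·π_0 + 3/8·π_1 + 3/8·π_2 + 1/8·π_3 + 1/8·π_4
  normalize: π_0 + π_1 + π_2 + π_3 + π_4 = 1
Solving the linear system gives exactly π = [91/487, 251/1461, 214/1461, 111/487, 130/487].

π = [0.1869, 0.1718, 0.1465, 0.2279, 0.2669]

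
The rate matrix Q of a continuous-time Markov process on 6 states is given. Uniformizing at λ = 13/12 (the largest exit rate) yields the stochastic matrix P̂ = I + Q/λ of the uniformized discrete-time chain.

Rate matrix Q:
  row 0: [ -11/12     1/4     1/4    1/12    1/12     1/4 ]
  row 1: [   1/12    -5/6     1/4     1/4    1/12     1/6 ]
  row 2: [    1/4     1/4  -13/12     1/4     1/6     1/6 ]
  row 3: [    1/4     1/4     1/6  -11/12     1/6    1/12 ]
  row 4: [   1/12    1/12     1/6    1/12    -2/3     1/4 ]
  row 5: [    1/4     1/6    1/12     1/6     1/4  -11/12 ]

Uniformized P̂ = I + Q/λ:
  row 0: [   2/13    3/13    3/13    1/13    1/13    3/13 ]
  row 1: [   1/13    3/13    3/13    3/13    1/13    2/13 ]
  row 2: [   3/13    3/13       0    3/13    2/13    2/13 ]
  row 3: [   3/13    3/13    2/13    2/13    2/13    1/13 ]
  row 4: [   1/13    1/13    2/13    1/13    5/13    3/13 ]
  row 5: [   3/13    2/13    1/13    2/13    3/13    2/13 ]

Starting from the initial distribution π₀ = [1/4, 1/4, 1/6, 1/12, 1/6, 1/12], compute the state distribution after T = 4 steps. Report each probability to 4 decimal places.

π = [0.1613, 0.1901, 0.1454, 0.1535, 0.1813, 0.1683]

t=0: π = [0.2500, 0.2500, 0.1667, 0.0833, 0.1667, 0.0833]
t=1: π = [0.1474, 0.1987, 0.1603, 0.1538, 0.1603, 0.1795]
t=2: π = [0.1642, 0.1923, 0.1420, 0.1578, 0.1780, 0.1657]
t=3: π = [0.1612, 0.1906, 0.1467, 0.1532, 0.1802, 0.1680]
t=4: π = [0.1613, 0.1901, 0.1454, 0.1535, 0.1813, 0.1683]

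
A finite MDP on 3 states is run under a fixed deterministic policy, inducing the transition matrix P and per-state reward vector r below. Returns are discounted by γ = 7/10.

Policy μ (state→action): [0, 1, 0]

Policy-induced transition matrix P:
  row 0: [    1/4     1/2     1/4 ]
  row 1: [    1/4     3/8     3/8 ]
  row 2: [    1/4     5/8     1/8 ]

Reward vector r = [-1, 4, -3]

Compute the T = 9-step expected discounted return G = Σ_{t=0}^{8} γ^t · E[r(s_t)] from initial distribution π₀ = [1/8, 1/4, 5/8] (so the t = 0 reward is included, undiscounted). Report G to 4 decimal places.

G = 1.1138

t=0: π = [0.1250, 0.2500, 0.6250], E[r] = -1.0000, γ^t·E[r] = -1.000000, running G = -1.000000
t=1: π = [0.2500, 0.5469, 0.2031], E[r] = 1.3281, γ^t·E[r] = 0.929688, running G = -0.070313
t=2: π = [0.2500, 0.4570, 0.2930], E[r] = 0.6992, γ^t·E[r] = 0.342617, running G = 0.272305
t=3: π = [0.2500, 0.4795, 0.2705], E[r] = 0.8564, γ^t·E[r] = 0.293761, running G = 0.566065
t=4: π = [0.2500, 0.4739, 0.2761], E[r] = 0.8171, γ^t·E[r] = 0.196195, running G = 0.762260
t=5: π = [0.2500, 0.4753, 0.2747], E[r] = 0.8270, γ^t·E[r] = 0.138988, running G = 0.901248
t=6: π = [0.2500, 0.4749, 0.2751], E[r] = 0.8245, γ^t·E[r] = 0.097003, running G = 0.998251
t=7: π = [0.2500, 0.4750, 0.2750], E[r] = 0.8251, γ^t·E[r] = 0.067952, running G = 1.066204
t=8: π = [0.2500, 0.4750, 0.2750], E[r] = 0.8250, γ^t·E[r] = 0.047558, running G = 1.113761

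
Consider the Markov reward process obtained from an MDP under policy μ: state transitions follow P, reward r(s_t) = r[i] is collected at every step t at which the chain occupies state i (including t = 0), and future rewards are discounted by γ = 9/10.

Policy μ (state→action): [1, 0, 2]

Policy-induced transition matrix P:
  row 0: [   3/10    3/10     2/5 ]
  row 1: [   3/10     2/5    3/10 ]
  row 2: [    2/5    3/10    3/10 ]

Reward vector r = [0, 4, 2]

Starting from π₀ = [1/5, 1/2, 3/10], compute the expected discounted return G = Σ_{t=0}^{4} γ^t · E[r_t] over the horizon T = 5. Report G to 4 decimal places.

G = 8.8314

t=0: π = [0.2000, 0.5000, 0.3000], E[r] = 2.6000, γ^t·E[r] = 2.600000, running G = 2.600000
t=1: π = [0.3300, 0.3500, 0.3200], E[r] = 2.0400, γ^t·E[r] = 1.836000, running G = 4.436000
t=2: π = [0.3320, 0.3350, 0.3330], E[r] = 2.0060, γ^t·E[r] = 1.624860, running G = 6.060860
t=3: π = [0.3333, 0.3335, 0.3332], E[r] = 2.0004, γ^t·E[r] = 1.458292, running G = 7.519152
t=4: π = [0.3333, 0.3334, 0.3333], E[r] = 2.0001, γ^t·E[r] = 1.312239, running G = 8.831391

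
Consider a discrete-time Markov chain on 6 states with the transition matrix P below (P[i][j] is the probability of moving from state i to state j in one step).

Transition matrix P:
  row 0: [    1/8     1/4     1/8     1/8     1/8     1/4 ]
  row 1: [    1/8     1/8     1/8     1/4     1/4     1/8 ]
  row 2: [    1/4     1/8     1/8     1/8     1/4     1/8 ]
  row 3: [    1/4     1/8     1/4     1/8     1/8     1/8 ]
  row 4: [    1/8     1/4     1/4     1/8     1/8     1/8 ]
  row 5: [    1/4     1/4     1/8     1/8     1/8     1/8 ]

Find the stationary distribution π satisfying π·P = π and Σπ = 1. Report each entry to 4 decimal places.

π = [0.1826, 0.1874, 0.1647, 0.1484, 0.1690, 0.1478]

Balance equations π_j = Σ_i π_i·P[i][j]:
  π_0 = 1/8·π_0 + 1/8·π_1 + 1/4·π_2 + 1/4·π_3 + 1/8·π_4 + 1/4·π_5
  π_1 = 1/4·π_0 + 1/8·π_1 + 1/8·π_2 + 1/8·π_3 + 1/4·π_4 + 1/4·π_5
  π_2 = 1/8·π_0 + 1/8·π_1 + 1/8·π_2 + 1/4·π_3 + 1/4·π_4 + 1/8·π_5
  π_3 = 1/8·π_0 + 1/4·π_1 + 1/8·π_2 + 1/8·π_3 + 1/8·π_4 + 1/8·π_5
  π_4 = 1/8·π_0 + 1/4·π_1 + 1/4·π_2 + 1/8·π_3 + 1/8·π_4 + 1/8·π_5
  normalize: π_0 + π_1 + π_2 + π_3 + π_4 + π_5 = 1
Solving the linear system gives exactly π = [1517/8307, 173/923, 152/923, 137/923, 12/71, 1228/8307].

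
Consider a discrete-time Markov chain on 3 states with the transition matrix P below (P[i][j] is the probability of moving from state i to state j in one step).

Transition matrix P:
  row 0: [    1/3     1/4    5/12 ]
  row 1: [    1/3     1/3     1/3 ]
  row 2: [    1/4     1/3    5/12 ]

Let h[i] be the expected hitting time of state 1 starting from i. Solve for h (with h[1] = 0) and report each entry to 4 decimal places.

h = [3.5122, 0.0000, 3.2195]

First-step conditioning: h[1] = 0; for i ≠ 1, h[i] = 1 + Σ_k P[i][k]·h[k].
  h[0] = 1 + 1/3·h[0] + 5/12·h[2]
  h[2] = 1 + 1/4·h[0] + 5/12·h[2]
Solving the 2×2 linear system over states ≠ 1 gives exactly h = [144/41, 0, 132/41] (h[1] = 0 is the target).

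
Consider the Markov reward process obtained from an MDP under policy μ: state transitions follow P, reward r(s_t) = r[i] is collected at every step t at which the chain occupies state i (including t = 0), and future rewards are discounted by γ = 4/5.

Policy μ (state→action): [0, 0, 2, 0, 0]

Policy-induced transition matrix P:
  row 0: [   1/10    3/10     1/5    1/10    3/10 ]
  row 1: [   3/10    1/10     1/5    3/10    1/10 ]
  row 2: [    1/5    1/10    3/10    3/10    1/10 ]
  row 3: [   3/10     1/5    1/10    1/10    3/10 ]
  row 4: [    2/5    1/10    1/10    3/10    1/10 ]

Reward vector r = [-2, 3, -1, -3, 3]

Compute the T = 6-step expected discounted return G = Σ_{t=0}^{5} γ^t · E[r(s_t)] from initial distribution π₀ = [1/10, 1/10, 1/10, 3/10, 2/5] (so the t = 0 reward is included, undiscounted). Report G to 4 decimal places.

G = -0.3765

t=0: π = [0.1000, 0.1000, 0.1000, 0.3000, 0.4000], E[r] = 0.3000, γ^t·E[r] = 0.300000, running G = 0.300000
t=1: π = [0.3100, 0.1500, 0.1400, 0.2200, 0.1800], E[r] = -0.4300, γ^t·E[r] = -0.344000, running G = -0.044000
t=2: π = [0.2420, 0.1840, 0.1740, 0.1940, 0.2060], E[r] = -0.0700, γ^t·E[r] = -0.044800, running G = -0.088800
t=3: π = [0.2548, 0.1678, 0.1774, 0.2128, 0.1872], E[r] = -0.2604, γ^t·E[r] = -0.133325, running G = -0.222125
t=4: π = [0.2500, 0.1722, 0.1777, 0.2065, 0.1935], E[r] = -0.1999, γ^t·E[r] = -0.081895, running G = -0.304020
t=5: π = [0.2516, 0.1707, 0.1778, 0.2087, 0.1913], E[r] = -0.2212, γ^t·E[r] = -0.072472, running G = -0.376492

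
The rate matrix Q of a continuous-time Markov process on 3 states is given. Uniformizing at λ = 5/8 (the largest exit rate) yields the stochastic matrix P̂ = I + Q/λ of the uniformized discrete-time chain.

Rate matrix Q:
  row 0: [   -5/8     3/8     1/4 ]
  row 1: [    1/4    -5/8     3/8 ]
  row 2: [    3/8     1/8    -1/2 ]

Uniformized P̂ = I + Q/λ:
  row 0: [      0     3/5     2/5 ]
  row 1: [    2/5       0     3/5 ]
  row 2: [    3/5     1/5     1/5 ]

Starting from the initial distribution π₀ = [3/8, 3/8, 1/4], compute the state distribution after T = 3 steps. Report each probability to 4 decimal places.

π = [0.3280, 0.2930, 0.3790]

t=0: π = [0.3750, 0.3750, 0.2500]
t=1: π = [0.3000, 0.2750, 0.4250]
t=2: π = [0.3650, 0.2650, 0.3700]
t=3: π = [0.3280, 0.2930, 0.3790]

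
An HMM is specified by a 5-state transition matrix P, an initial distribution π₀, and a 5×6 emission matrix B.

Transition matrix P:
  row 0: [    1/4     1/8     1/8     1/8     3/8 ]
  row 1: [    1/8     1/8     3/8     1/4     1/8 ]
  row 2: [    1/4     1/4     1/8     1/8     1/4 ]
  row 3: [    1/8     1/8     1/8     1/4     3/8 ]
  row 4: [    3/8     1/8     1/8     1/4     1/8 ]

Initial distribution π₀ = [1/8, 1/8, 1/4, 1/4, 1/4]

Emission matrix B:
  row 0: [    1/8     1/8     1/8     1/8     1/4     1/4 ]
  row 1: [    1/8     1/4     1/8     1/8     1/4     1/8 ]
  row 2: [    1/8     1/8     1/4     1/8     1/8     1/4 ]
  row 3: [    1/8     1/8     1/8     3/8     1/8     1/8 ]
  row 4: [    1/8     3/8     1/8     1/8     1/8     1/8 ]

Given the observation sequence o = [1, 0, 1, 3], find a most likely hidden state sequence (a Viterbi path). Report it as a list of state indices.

path = [4, 0, 4, 3]

t=0: δ = [1.562e-02, 3.125e-02, 3.125e-02, 3.125e-02, 9.375e-02]  (obs o_0=1)
t=1: δ = [4.395e-03, 1.465e-03, 1.465e-03, 2.930e-03, 1.465e-03]  ψ = [4, 4, 1, 4, 3]  (obs o_1=0)
t=2: δ = [1.373e-04, 1.373e-04, 6.866e-05, 9.155e-05, 6.180e-04]  ψ = [0, 0, 0, 3, 0]  (obs o_2=1)
t=3: δ = [2.897e-05, 9.656e-06, 9.656e-06, 5.794e-05, 9.656e-06]  ψ = [4, 4, 4, 4, 4]  (obs o_3=3)
backtrack: best end state = 3; path = [4, 0, 4, 3]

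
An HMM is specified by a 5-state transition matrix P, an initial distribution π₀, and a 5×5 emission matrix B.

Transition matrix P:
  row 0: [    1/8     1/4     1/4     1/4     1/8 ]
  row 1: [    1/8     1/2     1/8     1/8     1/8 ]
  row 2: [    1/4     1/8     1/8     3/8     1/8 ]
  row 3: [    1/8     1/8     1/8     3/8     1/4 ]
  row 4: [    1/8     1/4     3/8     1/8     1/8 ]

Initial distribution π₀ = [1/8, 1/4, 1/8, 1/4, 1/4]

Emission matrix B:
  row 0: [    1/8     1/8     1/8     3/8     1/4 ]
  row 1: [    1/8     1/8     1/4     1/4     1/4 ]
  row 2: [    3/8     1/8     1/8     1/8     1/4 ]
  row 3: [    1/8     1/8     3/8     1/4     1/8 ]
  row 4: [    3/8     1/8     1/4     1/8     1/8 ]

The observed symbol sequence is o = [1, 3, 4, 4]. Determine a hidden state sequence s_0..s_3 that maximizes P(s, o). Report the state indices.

path = [1, 1, 1, 1]

t=0: δ = [1.562e-02, 3.125e-02, 1.562e-02, 3.125e-02, 3.125e-02]  (obs o_0=1)
t=1: δ = [1.465e-03, 3.906e-03, 1.465e-03, 2.930e-03, 9.766e-04]  ψ = [1, 1, 4, 3, 3]  (obs o_1=3)
t=2: δ = [1.221e-04, 4.883e-04, 1.221e-04, 1.373e-04, 9.155e-05]  ψ = [1, 1, 1, 3, 3]  (obs o_2=4)
t=3: δ = [1.526e-05, 6.104e-05, 1.526e-05, 7.629e-06, 7.629e-06]  ψ = [1, 1, 1, 1, 1]  (obs o_3=4)
backtrack: best end state = 1; path = [1, 1, 1, 1]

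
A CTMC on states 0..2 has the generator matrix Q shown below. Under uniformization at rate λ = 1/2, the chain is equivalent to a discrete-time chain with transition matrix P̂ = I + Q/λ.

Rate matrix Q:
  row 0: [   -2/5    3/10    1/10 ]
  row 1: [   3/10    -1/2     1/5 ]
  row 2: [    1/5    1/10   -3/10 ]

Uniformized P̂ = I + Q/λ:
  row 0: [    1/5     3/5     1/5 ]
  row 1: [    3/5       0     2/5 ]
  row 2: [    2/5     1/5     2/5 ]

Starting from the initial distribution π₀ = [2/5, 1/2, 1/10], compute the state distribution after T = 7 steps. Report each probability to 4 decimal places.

t=0: π = [0.4000, 0.5000, 0.1000]
t=1: π = [0.4200, 0.2600, 0.3200]
t=2: π = [0.3680, 0.3160, 0.3160]
t=3: π = [0.3896, 0.2840, 0.3264]
t=4: π = [0.3789, 0.2990, 0.3221]
t=5: π = [0.3840, 0.2917, 0.3242]
t=6: π = [0.3815, 0.2953, 0.3232]
t=7: π = [0.3827, 0.2936, 0.3237]

π = [0.3827, 0.2936, 0.3237]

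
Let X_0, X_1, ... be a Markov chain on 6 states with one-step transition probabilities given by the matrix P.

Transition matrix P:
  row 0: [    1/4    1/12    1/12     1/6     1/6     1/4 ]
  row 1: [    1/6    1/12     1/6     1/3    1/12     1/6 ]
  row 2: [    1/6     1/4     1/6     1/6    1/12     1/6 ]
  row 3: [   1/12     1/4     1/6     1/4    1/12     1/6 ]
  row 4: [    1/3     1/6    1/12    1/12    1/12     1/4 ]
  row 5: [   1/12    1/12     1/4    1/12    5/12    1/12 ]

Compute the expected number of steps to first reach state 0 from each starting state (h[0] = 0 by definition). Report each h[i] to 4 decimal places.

First-step conditioning: h[0] = 0; for i ≠ 0, h[i] = 1 + Σ_k P[i][k]·h[k].
  h[1] = 1 + 1/12·h[1] + 1/6·h[2] + 1/3·h[3] + 1/12·h[4] + 1/6·h[5]
  h[2] = 1 + 1/4·h[1] + 1/6·h[2] + 1/6·h[3] + 1/12·h[4] + 1/6·h[5]
  h[3] = 1 + 1/4·h[1] + 1/6·h[2] + 1/4·h[3] + 1/12·h[4] + 1/6·h[5]
  h[4] = 1 + 1/6·h[1] + 1/12·h[2] + 1/12·h[3] + 1/12·h[4] + 1/4·h[5]
  h[5] = 1 + 1/12·h[1] + 1/4·h[2] + 1/12·h[3] + 5/12·h[4] + 1/12·h[5]
Solving the 5×5 linear system over states ≠ 0 gives exactly h = [0, 71136/11263, 10032/1609, 10944/1609, 57996/11263, 10176/1609] (h[0] = 0 is the target).

h = [0.0000, 6.3159, 6.2349, 6.8017, 5.1492, 6.3244]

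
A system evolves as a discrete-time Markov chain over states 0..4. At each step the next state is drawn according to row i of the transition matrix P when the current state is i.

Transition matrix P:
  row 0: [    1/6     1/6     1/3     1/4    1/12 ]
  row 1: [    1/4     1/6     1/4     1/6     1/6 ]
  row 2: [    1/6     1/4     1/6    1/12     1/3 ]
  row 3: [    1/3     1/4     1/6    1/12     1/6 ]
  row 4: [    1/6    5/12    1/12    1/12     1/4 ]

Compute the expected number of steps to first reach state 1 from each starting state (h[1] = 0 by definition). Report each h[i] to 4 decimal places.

h = [4.0970, 0.0000, 3.6267, 3.7981, 3.0687]

First-step conditioning: h[1] = 0; for i ≠ 1, h[i] = 1 + Σ_k P[i][k]·h[k].
  h[0] = 1 + 1/6·h[0] + 1/3·h[2] + 1/4·h[3] + 1/12·h[4]
  h[2] = 1 + 1/6·h[0] + 1/6·h[2] + 1/12·h[3] + 1/3·h[4]
  h[3] = 1 + 1/3·h[0] + 1/6·h[2] + 1/12·h[3] + 1/6·h[4]
  h[4] = 1 + 1/6·h[0] + 1/12·h[2] + 1/12·h[3] + 1/4·h[4]
Solving the 4×4 linear system over states ≠ 1 gives exactly h = [12336/3011, 0, 10920/3011, 11436/3011, 9240/3011] (h[1] = 0 is the target).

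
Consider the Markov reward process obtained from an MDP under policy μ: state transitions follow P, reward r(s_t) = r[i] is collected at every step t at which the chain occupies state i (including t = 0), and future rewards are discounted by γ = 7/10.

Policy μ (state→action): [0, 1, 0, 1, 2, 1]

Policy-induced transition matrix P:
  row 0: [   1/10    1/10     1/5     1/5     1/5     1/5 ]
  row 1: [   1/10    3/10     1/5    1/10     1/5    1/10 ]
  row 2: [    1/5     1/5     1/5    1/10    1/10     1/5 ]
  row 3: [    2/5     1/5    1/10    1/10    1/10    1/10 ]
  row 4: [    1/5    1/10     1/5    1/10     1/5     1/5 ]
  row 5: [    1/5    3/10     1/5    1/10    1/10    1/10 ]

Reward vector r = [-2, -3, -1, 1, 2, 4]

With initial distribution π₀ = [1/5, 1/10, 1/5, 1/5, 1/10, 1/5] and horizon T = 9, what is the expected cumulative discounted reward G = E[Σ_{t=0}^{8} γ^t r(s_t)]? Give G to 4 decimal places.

t=0: π = [0.2000, 0.1000, 0.2000, 0.2000, 0.1000, 0.2000], E[r] = 0.3000, γ^t·E[r] = 0.300000, running G = 0.300000
t=1: π = [0.2100, 0.2000, 0.1800, 0.1200, 0.1400, 0.1500], E[r] = -0.2000, γ^t·E[r] = -0.140000, running G = 0.160000
t=2: π = [0.1830, 0.2000, 0.1880, 0.1210, 0.1550, 0.1530], E[r] = -0.1110, γ^t·E[r] = -0.054390, running G = 0.105610
t=3: π = [0.1859, 0.2015, 0.1879, 0.1183, 0.1538, 0.1526], E[r] = -0.1279, γ^t·E[r] = -0.043870, running G = 0.061740
t=4: π = [0.1849, 0.2014, 0.1882, 0.1186, 0.1541, 0.1528], E[r] = -0.1245, γ^t·E[r] = -0.029883, running G = 0.031857
t=5: π = [0.1851, 0.2015, 0.1881, 0.1185, 0.1540, 0.1527], E[r] = -0.1254, γ^t·E[r] = -0.021073, running G = 0.010785
t=6: π = [0.1850, 0.2015, 0.1882, 0.1185, 0.1541, 0.1527], E[r] = -0.1252, γ^t·E[r] = -0.014731, running G = -0.003947
t=7: π = [0.1850, 0.2015, 0.1881, 0.1185, 0.1541, 0.1527], E[r] = -0.1253, γ^t·E[r] = -0.010315, running G = -0.014262
t=8: π = [0.1850, 0.2015, 0.1881, 0.1185, 0.1541, 0.1527], E[r] = -0.1252, γ^t·E[r] = -0.007220, running G = -0.021482

G = -0.0215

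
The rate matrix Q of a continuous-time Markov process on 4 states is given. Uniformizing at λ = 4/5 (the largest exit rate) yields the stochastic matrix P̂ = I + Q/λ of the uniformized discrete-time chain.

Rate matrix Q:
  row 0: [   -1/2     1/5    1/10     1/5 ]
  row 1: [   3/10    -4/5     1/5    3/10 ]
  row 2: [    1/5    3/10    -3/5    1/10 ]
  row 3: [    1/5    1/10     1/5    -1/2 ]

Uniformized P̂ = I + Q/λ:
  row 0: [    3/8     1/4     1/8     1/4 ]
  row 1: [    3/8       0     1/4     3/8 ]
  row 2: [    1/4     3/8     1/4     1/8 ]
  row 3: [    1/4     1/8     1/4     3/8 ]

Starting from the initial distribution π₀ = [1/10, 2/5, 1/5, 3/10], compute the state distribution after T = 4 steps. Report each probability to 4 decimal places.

t=0: π = [0.1000, 0.4000, 0.2000, 0.3000]
t=1: π = [0.3125, 0.1375, 0.2375, 0.3125]
t=2: π = [0.3063, 0.2063, 0.2109, 0.2766]
t=3: π = [0.3141, 0.1902, 0.2117, 0.2840]
t=4: π = [0.3130, 0.1934, 0.2107, 0.2828]

π = [0.3130, 0.1934, 0.2107, 0.2828]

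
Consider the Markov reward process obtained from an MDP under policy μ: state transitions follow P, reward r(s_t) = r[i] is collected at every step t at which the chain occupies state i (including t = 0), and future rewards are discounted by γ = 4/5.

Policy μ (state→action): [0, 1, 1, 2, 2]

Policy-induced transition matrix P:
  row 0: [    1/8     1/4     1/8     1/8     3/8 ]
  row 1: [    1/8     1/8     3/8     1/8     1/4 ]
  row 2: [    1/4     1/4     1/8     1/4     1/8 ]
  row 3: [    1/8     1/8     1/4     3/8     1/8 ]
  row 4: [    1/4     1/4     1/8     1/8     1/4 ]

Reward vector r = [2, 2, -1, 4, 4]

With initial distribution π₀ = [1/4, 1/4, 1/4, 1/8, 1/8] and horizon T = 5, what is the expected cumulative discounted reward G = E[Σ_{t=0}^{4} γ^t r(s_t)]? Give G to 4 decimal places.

t=0: π = [0.2500, 0.2500, 0.2500, 0.1250, 0.1250], E[r] = 1.7500, γ^t·E[r] = 1.750000, running G = 1.750000
t=1: π = [0.1719, 0.2031, 0.2031, 0.1875, 0.2344], E[r] = 2.2344, γ^t·E[r] = 1.787500, running G = 3.537500
t=2: π = [0.1797, 0.2012, 0.1992, 0.1973, 0.2227], E[r] = 2.2422, γ^t·E[r] = 1.435000, running G = 4.972500
t=3: π = [0.1777, 0.2002, 0.2000, 0.1992, 0.2229], E[r] = 2.2444, γ^t·E[r] = 1.149125, running G = 6.121625
t=4: π = [0.1779, 0.2001, 0.2000, 0.1998, 0.2223], E[r] = 2.2444, γ^t·E[r] = 0.919300, running G = 7.040925

G = 7.0409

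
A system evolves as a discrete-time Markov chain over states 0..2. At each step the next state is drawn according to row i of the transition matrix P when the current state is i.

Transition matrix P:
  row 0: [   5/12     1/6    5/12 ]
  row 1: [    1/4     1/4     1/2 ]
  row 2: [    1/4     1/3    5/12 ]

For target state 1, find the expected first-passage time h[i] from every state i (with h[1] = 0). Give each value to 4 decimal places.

First-step conditioning: h[1] = 0; for i ≠ 1, h[i] = 1 + Σ_k P[i][k]·h[k].
  h[0] = 1 + 5/12·h[0] + 5/12·h[2]
  h[2] = 1 + 1/4·h[0] + 5/12·h[2]
Solving the 2×2 linear system over states ≠ 1 gives exactly h = [72/17, 0, 60/17] (h[1] = 0 is the target).

h = [4.2353, 0.0000, 3.5294]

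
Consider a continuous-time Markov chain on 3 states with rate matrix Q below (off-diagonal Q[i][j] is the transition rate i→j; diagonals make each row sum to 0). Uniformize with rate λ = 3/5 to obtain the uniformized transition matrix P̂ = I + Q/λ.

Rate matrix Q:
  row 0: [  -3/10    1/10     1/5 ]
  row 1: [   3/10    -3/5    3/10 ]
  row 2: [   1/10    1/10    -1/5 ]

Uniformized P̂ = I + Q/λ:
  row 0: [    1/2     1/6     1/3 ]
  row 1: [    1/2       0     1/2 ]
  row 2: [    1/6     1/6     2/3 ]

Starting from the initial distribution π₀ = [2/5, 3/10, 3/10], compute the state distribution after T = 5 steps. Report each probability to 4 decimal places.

π = [0.3222, 0.1428, 0.5350]

t=0: π = [0.4000, 0.3000, 0.3000]
t=1: π = [0.4000, 0.1167, 0.4833]
t=2: π = [0.3389, 0.1472, 0.5139]
t=3: π = [0.3287, 0.1421, 0.5292]
t=4: π = [0.3236, 0.1430, 0.5334]
t=5: π = [0.3222, 0.1428, 0.5350]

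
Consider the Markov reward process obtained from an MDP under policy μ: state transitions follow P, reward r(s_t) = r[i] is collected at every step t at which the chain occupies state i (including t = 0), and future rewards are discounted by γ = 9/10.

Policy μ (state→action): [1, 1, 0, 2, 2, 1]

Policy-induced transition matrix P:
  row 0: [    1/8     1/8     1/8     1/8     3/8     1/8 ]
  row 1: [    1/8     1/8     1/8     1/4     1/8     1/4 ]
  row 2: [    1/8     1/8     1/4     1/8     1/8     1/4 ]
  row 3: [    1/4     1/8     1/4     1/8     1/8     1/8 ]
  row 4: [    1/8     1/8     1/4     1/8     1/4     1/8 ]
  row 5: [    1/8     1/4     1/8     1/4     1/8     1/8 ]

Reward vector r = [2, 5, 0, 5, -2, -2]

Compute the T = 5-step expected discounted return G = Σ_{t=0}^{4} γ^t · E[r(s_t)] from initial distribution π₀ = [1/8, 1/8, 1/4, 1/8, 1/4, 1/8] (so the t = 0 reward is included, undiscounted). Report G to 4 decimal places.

t=0: π = [0.1250, 0.1250, 0.2500, 0.1250, 0.2500, 0.1250], E[r] = 0.7500, γ^t·E[r] = 0.750000, running G = 0.750000
t=1: π = [0.1406, 0.1406, 0.2031, 0.1563, 0.1875, 0.1719], E[r] = 1.0469, γ^t·E[r] = 0.942188, running G = 1.692188
t=2: π = [0.1445, 0.1465, 0.1934, 0.1641, 0.1836, 0.1680], E[r] = 1.1387, γ^t·E[r] = 0.922324, running G = 2.614512
t=3: π = [0.1455, 0.1460, 0.1926, 0.1643, 0.1841, 0.1675], E[r] = 1.1394, γ^t·E[r] = 0.830626, running G = 3.445137
t=4: π = [0.1455, 0.1459, 0.1926, 0.1642, 0.1844, 0.1673], E[r] = 1.1382, γ^t·E[r] = 0.746802, running G = 4.191940

G = 4.1919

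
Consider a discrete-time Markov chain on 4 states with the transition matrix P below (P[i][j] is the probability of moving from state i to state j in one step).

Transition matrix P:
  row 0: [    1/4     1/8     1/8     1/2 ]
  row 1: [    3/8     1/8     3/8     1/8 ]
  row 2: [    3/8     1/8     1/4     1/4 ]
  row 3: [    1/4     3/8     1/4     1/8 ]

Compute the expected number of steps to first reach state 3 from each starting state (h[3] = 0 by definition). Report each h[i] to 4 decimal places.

First-step conditioning: h[3] = 0; for i ≠ 3, h[i] = 1 + Σ_k P[i][k]·h[k].
  h[0] = 1 + 1/4·h[0] + 1/8·h[1] + 1/8·h[2]
  h[1] = 1 + 3/8·h[0] + 1/8·h[1] + 3/8·h[2]
  h[2] = 1 + 3/8·h[0] + 1/8·h[1] + 1/4·h[2]
Solving the 3×3 linear system over states ≠ 3 gives exactly h = [448/183, 216/61, 192/61, 0] (h[3] = 0 is the target).

h = [2.4481, 3.5410, 3.1475, 0.0000]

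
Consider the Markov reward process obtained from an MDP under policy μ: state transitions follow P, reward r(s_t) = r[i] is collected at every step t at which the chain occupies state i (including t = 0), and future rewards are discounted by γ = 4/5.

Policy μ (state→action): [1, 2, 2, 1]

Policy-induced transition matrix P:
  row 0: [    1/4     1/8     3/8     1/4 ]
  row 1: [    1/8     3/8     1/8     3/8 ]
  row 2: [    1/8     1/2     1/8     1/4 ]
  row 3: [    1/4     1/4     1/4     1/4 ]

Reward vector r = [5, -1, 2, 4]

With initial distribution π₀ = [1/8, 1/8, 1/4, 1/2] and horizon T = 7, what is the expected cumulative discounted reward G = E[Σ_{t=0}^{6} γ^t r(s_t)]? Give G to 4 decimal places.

t=0: π = [0.1250, 0.1250, 0.2500, 0.5000], E[r] = 3.0000, γ^t·E[r] = 3.000000, running G = 3.000000
t=1: π = [0.2031, 0.3125, 0.2188, 0.2656], E[r] = 2.2031, γ^t·E[r] = 1.762500, running G = 4.762500
t=2: π = [0.1836, 0.3184, 0.2090, 0.2891], E[r] = 2.1738, γ^t·E[r] = 1.391250, running G = 6.153750
t=3: π = [0.1841, 0.3191, 0.2070, 0.2898], E[r] = 2.1746, γ^t·E[r] = 1.113375, running G = 7.267125
t=4: π = [0.1842, 0.3186, 0.2072, 0.2899], E[r] = 2.1766, γ^t·E[r] = 0.891525, running G = 8.158650
t=5: π = [0.1843, 0.3186, 0.2073, 0.2898], E[r] = 2.1766, γ^t·E[r] = 0.713235, running G = 8.871885
t=6: π = [0.1843, 0.3186, 0.2073, 0.2898], E[r] = 2.1766, γ^t·E[r] = 0.570579, running G = 9.442464

G = 9.4425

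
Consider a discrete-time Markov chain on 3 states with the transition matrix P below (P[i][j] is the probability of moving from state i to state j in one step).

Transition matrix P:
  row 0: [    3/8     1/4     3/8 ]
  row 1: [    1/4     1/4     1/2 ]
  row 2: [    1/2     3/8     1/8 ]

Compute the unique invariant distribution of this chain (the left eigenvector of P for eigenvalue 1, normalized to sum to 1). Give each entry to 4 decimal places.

Balance equations π_j = Σ_i π_i·P[i][j]:
  π_0 = 3/8·π_0 + 1/4·π_1 + 1/2·π_2
  π_1 = 1/4·π_0 + 1/4·π_1 + 3/8·π_2
  normalize: π_0 + π_1 + π_2 = 1
Solving the linear system gives exactly π = [30/79, 23/79, 26/79].

π = [0.3797, 0.2911, 0.3291]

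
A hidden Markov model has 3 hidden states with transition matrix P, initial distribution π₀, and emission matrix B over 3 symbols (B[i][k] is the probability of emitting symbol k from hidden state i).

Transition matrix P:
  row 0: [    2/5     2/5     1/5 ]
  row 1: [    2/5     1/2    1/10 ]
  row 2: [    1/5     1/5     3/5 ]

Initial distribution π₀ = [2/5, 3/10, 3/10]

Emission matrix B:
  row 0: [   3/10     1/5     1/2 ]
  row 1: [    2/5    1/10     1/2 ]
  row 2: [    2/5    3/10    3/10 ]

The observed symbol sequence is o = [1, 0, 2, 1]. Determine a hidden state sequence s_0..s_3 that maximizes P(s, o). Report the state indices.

path = [2, 2, 2, 2]

t=0: δ = [8.000e-02, 3.000e-02, 9.000e-02]  (obs o_0=1)
t=1: δ = [9.600e-03, 1.280e-02, 2.160e-02]  ψ = [0, 0, 2]  (obs o_1=0)
t=2: δ = [2.560e-03, 3.200e-03, 3.888e-03]  ψ = [1, 1, 2]  (obs o_2=2)
t=3: δ = [2.560e-04, 1.600e-04, 6.998e-04]  ψ = [1, 1, 2]  (obs o_3=1)
backtrack: best end state = 2; path = [2, 2, 2, 2]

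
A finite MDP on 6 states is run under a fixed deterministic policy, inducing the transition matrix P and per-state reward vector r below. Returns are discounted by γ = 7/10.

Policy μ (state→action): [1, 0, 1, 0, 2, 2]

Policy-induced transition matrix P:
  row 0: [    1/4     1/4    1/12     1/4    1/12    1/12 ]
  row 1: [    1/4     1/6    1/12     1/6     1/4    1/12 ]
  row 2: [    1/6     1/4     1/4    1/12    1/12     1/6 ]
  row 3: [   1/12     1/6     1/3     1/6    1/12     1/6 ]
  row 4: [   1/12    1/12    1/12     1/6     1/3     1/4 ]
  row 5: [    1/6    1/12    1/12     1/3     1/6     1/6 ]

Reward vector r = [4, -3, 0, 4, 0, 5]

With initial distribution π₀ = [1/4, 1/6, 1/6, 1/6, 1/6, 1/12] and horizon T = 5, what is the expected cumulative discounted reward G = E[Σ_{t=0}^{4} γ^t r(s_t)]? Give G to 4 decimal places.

t=0: π = [0.2500, 0.1667, 0.1667, 0.1667, 0.1667, 0.0833], E[r] = 1.5833, γ^t·E[r] = 1.583333, running G = 1.583333
t=1: π = [0.1736, 0.1806, 0.1528, 0.1875, 0.1597, 0.1458], E[r] = 1.6319, γ^t·E[r] = 1.142361, running G = 2.725694
t=2: π = [0.1672, 0.1684, 0.1557, 0.1927, 0.1655, 0.1505], E[r] = 1.6869, γ^t·E[r] = 0.826591, running G = 3.552286
t=3: π = [0.1648, 0.1672, 0.1575, 0.1927, 0.1653, 0.1525], E[r] = 1.6907, γ^t·E[r] = 0.579904, running G = 4.132190
t=4: π = [0.1645, 0.1670, 0.1578, 0.1927, 0.1652, 0.1528], E[r] = 1.6915, γ^t·E[r] = 0.406137, running G = 4.538327

G = 4.5383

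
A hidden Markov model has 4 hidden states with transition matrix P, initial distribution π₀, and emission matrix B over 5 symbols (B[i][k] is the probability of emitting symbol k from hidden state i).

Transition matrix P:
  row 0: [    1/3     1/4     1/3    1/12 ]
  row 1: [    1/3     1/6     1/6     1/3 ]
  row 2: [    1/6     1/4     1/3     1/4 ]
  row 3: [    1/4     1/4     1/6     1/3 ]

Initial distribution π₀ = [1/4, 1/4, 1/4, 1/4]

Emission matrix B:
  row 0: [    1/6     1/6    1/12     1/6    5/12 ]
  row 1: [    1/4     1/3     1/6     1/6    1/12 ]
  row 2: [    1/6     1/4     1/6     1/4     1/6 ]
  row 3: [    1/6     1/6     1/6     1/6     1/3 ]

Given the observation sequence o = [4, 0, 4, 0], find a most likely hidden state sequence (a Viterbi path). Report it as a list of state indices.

t=0: δ = [1.042e-01, 2.083e-02, 4.167e-02, 8.333e-02]  (obs o_0=4)
t=1: δ = [5.787e-03, 6.510e-03, 5.787e-03, 4.630e-03]  ψ = [0, 0, 0, 3]  (obs o_1=0)
t=2: δ = [9.042e-04, 1.206e-04, 3.215e-04, 7.234e-04]  ψ = [1, 0, 0, 1]  (obs o_2=4)
t=3: δ = [5.023e-05, 5.651e-05, 5.023e-05, 4.019e-05]  ψ = [0, 0, 0, 3]  (obs o_3=0)
backtrack: best end state = 1; path = [0, 1, 0, 1]

path = [0, 1, 0, 1]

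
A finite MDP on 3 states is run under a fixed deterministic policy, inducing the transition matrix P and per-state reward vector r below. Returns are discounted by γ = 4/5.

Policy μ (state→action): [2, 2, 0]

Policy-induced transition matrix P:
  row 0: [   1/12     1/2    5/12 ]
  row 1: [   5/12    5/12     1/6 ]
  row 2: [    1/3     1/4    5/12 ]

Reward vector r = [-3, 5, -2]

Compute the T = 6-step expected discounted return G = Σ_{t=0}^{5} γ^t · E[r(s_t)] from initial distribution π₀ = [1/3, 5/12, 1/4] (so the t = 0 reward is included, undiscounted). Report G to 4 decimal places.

t=0: π = [0.3333, 0.4167, 0.2500], E[r] = 0.5833, γ^t·E[r] = 0.583333, running G = 0.583333
t=1: π = [0.2847, 0.4028, 0.3125], E[r] = 0.5347, γ^t·E[r] = 0.427778, running G = 1.011111
t=2: π = [0.2957, 0.3883, 0.3160], E[r] = 0.4225, γ^t·E[r] = 0.270370, running G = 1.281481
t=3: π = [0.2918, 0.3886, 0.3196], E[r] = 0.4288, γ^t·E[r] = 0.219531, running G = 1.501012
t=4: π = [0.2928, 0.3877, 0.3195], E[r] = 0.4212, γ^t·E[r] = 0.172535, running G = 1.673547
t=5: π = [0.2924, 0.3878, 0.3197], E[r] = 0.4223, γ^t·E[r] = 0.138363, running G = 1.811911

G = 1.8119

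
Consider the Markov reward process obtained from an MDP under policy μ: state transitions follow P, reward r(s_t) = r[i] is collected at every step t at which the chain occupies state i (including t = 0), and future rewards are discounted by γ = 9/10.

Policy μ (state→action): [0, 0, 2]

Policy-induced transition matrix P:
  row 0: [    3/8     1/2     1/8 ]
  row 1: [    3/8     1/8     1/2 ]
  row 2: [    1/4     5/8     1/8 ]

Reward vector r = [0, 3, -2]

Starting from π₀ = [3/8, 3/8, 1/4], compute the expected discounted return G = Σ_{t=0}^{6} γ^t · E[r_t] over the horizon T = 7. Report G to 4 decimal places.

G = 3.2663

t=0: π = [0.3750, 0.3750, 0.2500], E[r] = 0.6250, γ^t·E[r] = 0.625000, running G = 0.625000
t=1: π = [0.3438, 0.3906, 0.2656], E[r] = 0.6406, γ^t·E[r] = 0.576563, running G = 1.201563
t=2: π = [0.3418, 0.3867, 0.2715], E[r] = 0.6172, γ^t·E[r] = 0.499922, running G = 1.701484
t=3: π = [0.3411, 0.3889, 0.2700], E[r] = 0.6267, γ^t·E[r] = 0.456871, running G = 2.158355
t=4: π = [0.3412, 0.3879, 0.2708], E[r] = 0.6220, γ^t·E[r] = 0.408120, running G = 2.566476
t=5: π = [0.3411, 0.3884, 0.2705], E[r] = 0.6242, γ^t·E[r] = 0.368606, running G = 2.935081
t=6: π = [0.3412, 0.3882, 0.2706], E[r] = 0.6232, γ^t·E[r] = 0.331191, running G = 3.266272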